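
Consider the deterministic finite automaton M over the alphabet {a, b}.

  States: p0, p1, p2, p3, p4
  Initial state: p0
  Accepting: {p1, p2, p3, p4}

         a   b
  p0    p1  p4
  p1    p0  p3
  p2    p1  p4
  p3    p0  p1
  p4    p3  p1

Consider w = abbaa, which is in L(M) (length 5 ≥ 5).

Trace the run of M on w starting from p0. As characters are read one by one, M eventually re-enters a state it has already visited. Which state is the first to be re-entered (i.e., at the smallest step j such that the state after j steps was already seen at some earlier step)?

State sequence: p0 -a-> p1 -b-> p3 -b-> p1 -a-> p0 -a-> p1
First repeat at step 3: p1 was already visited.

The earliest repeat is at step j = 3: M is in p1, which it already visited at step i = 1.
Pumping length from the standard proof: p = 5 (the number of states). The repeated state found above gives |xy| = j ≤ 5 and |y| = j − i ≥ 1.

p1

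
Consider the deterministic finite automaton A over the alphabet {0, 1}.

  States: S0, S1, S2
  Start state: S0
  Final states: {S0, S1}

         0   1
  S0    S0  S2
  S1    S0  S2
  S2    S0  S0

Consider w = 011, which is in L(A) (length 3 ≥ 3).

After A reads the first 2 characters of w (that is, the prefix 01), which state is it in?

S2

State sequence: S0 -0-> S0 -1-> S2

After reading 2 characters, A is in state S2.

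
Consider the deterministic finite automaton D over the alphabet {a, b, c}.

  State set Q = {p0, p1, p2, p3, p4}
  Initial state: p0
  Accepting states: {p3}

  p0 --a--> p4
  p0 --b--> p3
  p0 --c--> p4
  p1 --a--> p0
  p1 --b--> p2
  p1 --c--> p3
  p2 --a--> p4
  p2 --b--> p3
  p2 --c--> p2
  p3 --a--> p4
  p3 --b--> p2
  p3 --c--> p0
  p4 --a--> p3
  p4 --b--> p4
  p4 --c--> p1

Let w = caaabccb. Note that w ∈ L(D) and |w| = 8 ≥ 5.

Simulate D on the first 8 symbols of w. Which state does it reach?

p3

State sequence: p0 -c-> p4 -a-> p3 -a-> p4 -a-> p3 -b-> p2 -c-> p2 -c-> p2 -b-> p3

After reading 8 characters, D is in state p3.
(This kind of state-tracing is the core of the pumping-lemma construction: with 5 states, pigeonhole forces a repeat within the first 5 steps.)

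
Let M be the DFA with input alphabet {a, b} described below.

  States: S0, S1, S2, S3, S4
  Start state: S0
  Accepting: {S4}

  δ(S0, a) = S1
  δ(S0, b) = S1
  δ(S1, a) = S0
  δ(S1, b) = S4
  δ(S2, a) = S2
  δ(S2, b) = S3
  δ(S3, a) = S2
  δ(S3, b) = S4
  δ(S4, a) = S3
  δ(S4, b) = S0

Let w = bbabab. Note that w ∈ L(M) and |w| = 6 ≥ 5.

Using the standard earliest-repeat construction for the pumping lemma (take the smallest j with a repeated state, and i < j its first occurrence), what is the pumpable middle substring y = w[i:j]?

ab

State sequence: S0 -b-> S1 -b-> S4 -a-> S3 -b-> S4 -a-> S3 -b-> S4
First repeat at step 4: S4 was already visited.

So i = 2, j = 4, giving x = w[0:2] = bb, y = w[2:4] = ab, z = w[4:6] = ab.
Check: |xy| = 4 ≤ 5 and |y| = 2 ≥ 1. Reading y takes M from S4 back to S4, so every xyⁱz is accepted.
The DFA has 5 states, so the proof of the pumping lemma guarantees a repeated state among the first 5+1 visited; the segment between the two visits is the pumpable y.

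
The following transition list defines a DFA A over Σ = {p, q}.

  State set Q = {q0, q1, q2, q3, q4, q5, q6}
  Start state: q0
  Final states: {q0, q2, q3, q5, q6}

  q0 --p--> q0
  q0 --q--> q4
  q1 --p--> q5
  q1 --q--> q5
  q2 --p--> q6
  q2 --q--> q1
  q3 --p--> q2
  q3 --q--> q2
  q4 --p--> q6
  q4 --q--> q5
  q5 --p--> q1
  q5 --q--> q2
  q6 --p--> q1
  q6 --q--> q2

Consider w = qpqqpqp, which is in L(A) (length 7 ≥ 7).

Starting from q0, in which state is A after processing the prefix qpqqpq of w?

q2

State sequence: q0 -q-> q4 -p-> q6 -q-> q2 -q-> q1 -p-> q5 -q-> q2

After reading 6 characters, A is in state q2.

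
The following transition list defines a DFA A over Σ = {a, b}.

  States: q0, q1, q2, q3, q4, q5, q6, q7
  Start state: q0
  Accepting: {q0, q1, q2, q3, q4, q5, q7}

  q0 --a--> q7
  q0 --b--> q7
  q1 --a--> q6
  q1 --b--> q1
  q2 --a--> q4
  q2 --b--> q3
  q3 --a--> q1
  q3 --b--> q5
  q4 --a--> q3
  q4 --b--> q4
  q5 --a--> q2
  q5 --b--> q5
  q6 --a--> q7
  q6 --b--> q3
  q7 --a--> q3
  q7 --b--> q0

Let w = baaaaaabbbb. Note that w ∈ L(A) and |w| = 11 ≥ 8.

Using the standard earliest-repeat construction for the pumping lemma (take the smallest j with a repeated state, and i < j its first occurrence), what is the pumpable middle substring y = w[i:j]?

aaaa

Run of A on w = b a a a a a a b b b b:
  step 0: q0  (start)
  step 1: q7  (read b: q0→q7)
  step 2: q3  (read a: q7→q3)
  step 3: q1  (read a: q3→q1)
  step 4: q6  (read a: q1→q6)
  step 5: q7  (read a: q6→q7)   ← first repeat (q7 seen earlier)
  step 6: q3  (read a: q7→q3)
  step 7: q1  (read a: q3→q1)
  step 8: q1  (read b: q1→q1)
  step 9: q1  (read b: q1→q1)
  step 10: q1  (read b: q1→q1)
  step 11: q1  (read b: q1→q1)

So i = 1, j = 5, giving x = w[0:1] = b, y = w[1:5] = aaaa, z = w[5:11] = aabbbb.
Check: |xy| = 5 ≤ 8 and |y| = 4 ≥ 1. Reading y takes A from q7 back to q7, so every xyⁱz is accepted.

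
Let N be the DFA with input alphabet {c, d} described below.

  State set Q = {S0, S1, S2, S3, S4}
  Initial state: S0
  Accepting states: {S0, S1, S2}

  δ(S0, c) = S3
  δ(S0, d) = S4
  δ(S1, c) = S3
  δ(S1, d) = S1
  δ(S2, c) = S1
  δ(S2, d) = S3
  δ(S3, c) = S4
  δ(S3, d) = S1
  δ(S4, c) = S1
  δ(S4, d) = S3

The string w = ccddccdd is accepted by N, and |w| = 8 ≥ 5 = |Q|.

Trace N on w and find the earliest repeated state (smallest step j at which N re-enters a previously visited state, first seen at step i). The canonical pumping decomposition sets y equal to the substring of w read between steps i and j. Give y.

State sequence: S0 -c-> S3 -c-> S4 -d-> S3 -d-> S1 -c-> S3 -c-> S4 -d-> S3 -d-> S1
First repeat at step 3: S3 was already visited.

So i = 1, j = 3, giving x = w[0:1] = c, y = w[1:3] = cd, z = w[3:8] = dccdd.
Check: |xy| = 3 ≤ 5 and |y| = 2 ≥ 1. Reading y takes N from S3 back to S3, so every xyⁱz is accepted.

cd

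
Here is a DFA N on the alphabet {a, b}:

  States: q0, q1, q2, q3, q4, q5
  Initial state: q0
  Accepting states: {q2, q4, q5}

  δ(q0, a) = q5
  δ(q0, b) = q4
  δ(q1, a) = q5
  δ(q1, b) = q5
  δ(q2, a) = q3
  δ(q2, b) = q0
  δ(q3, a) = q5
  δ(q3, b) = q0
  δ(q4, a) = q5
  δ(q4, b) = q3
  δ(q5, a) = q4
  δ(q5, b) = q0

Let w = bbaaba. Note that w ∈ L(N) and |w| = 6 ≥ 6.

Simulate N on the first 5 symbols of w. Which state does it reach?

Run of N on the first 5 characters of w = b b a a b:
  step 0: q0  (start)
  step 1: q4  (read b: q0→q4)
  step 2: q3  (read b: q4→q3)
  step 3: q5  (read a: q3→q5)
  step 4: q4  (read a: q5→q4)
  step 5: q3  (read b: q4→q3)

After reading 5 characters, N is in state q3.
(This kind of state-tracing is the core of the pumping-lemma construction: with 6 states, pigeonhole forces a repeat within the first 6 steps.)

q3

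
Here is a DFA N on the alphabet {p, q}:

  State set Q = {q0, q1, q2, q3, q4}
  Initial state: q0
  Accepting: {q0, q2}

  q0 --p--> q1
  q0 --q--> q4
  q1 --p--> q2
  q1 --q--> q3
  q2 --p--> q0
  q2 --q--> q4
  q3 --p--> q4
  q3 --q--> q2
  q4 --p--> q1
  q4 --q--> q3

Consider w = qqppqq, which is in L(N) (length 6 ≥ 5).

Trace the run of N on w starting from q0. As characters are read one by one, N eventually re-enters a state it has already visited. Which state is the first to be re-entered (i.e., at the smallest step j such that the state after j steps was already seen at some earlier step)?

q4

Run of N on w = q q p p q q:
  step 0: q0  (start)
  step 1: q4  (read q: q0→q4)
  step 2: q3  (read q: q4→q3)
  step 3: q4  (read p: q3→q4)   ← first repeat (q4 seen earlier)
  step 4: q1  (read p: q4→q1)
  step 5: q3  (read q: q1→q3)
  step 6: q2  (read q: q3→q2)

The earliest repeat is at step j = 3: N is in q4, which it already visited at step i = 1.
Since N has 5 states, any run of length ≥ 5 visits 5+1 states, so by pigeonhole some state repeats within the first 5 steps — that repeat gives the pumpable loop.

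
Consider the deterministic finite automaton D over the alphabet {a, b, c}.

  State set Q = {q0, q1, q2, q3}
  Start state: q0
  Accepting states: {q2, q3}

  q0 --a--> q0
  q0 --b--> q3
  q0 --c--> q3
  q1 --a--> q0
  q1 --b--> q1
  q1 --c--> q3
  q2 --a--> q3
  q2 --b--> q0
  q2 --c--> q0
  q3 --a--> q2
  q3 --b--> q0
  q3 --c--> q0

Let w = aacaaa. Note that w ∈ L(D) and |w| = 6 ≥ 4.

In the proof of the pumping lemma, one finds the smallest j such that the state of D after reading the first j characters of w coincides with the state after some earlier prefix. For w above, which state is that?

State sequence: q0 -a-> q0 -a-> q0 -c-> q3 -a-> q2 -a-> q3 -a-> q2
First repeat at step 1: q0 was already visited.

The earliest repeat is at step j = 1: D is in q0, which it already visited at step i = 0.

q0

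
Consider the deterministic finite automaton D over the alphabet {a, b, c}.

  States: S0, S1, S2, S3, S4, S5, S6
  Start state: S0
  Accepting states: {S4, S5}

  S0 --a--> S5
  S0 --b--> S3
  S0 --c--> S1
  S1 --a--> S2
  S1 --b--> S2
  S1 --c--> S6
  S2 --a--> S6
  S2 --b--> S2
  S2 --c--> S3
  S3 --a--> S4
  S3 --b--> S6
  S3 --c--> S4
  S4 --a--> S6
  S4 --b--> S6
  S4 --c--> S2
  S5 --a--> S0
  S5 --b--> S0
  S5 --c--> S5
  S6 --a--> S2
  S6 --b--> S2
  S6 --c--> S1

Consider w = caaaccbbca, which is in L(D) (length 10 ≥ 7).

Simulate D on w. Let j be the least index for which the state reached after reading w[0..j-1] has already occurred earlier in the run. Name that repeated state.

State sequence: S0 -c-> S1 -a-> S2 -a-> S6 -a-> S2 -c-> S3 -c-> S4 -b-> S6 -b-> S2 -c-> S3 -a-> S4
First repeat at step 4: S2 was already visited.

The earliest repeat is at step j = 4: D is in S2, which it already visited at step i = 2.

S2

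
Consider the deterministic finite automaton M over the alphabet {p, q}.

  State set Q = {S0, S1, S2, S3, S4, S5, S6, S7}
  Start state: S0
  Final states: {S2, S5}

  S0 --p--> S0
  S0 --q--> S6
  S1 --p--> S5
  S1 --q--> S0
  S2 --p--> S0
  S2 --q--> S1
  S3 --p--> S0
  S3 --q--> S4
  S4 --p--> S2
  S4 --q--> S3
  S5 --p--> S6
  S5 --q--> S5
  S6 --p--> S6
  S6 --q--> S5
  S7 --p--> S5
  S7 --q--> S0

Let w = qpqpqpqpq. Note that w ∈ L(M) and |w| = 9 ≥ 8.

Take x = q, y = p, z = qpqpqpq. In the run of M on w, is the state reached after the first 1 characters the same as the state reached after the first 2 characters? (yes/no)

Run of M on the first 2 characters of w = q p:
  step 0: S0  (start)
  step 1: S6  (read q: S0→S6)
  step 2: S6  (read p: S6→S6)

After x (step 1): S6. After xy (step 2): S6.
They match, so y = p drives M around a cycle from S6 back to itself; pumping y any number of times keeps M in S6 before reading z, and xyⁱz ∈ L(M) for every i ≥ 0.

yes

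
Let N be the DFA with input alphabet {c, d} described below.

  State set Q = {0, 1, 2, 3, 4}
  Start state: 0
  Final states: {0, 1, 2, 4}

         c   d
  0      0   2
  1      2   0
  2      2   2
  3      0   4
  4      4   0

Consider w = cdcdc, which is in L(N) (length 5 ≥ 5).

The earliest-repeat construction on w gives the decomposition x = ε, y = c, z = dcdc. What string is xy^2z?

ccdcdc

xy^2z = ε·c·c·dcdc = ccdcdc.
Reading y = c takes N from 0 back to 0, so after x·y·y the machine is still in 0, and z then leads to the accepting state 2. Hence ccdcdc ∈ L(N).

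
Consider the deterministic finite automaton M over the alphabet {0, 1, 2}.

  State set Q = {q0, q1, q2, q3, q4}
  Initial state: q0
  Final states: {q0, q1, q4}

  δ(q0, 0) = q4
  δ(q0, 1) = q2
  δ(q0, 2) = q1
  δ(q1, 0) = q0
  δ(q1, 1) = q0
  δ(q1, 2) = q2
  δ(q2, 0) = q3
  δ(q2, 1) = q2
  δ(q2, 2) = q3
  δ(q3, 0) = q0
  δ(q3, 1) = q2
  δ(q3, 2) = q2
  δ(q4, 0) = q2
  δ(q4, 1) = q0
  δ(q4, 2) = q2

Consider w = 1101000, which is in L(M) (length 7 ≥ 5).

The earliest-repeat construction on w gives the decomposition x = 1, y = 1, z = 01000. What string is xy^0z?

101000

xy⁰z = xz = 1·01000 = 101000.
Reading y = 1 takes M from q2 back to q2, so after x the machine is still in q2, and z then leads to the accepting state q4. Hence 101000 ∈ L(M).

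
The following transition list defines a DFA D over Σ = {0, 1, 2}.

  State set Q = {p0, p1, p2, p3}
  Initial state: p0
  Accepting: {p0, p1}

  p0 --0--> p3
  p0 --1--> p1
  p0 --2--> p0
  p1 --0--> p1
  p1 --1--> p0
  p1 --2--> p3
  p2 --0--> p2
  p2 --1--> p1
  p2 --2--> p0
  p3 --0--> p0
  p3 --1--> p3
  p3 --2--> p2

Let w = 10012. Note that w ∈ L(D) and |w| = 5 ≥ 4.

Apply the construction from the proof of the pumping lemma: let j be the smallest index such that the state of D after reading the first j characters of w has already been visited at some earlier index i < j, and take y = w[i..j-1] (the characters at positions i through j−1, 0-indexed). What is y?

Run of D on w = 1 0 0 1 2:
  step 0: p0  (start)
  step 1: p1  (read 1: p0→p1)
  step 2: p1  (read 0: p1→p1)   ← first repeat (p1 seen earlier)
  step 3: p1  (read 0: p1→p1)
  step 4: p0  (read 1: p1→p0)
  step 5: p0  (read 2: p0→p0)

So i = 1, j = 2, giving x = w[0:1] = 1, y = w[1:2] = 0, z = w[2:5] = 012.
Check: |xy| = 2 ≤ 4 and |y| = 1 ≥ 1. Reading y takes D from p1 back to p1, so every xyⁱz is accepted.

0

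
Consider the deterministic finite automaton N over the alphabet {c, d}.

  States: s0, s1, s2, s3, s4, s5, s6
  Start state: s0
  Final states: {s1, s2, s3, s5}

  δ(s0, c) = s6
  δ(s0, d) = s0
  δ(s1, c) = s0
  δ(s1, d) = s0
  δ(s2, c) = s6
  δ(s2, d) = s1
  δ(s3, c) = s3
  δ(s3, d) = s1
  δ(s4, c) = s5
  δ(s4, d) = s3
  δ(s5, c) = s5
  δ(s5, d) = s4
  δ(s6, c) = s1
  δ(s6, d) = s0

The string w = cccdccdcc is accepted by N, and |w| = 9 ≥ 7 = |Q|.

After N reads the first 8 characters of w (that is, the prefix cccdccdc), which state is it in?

s6

Run of N on the first 8 characters of w = c c c d c c d c:
  step 0: s0  (start)
  step 1: s6  (read c: s0→s6)
  step 2: s1  (read c: s6→s1)
  step 3: s0  (read c: s1→s0)
  step 4: s0  (read d: s0→s0)
  step 5: s6  (read c: s0→s6)
  step 6: s1  (read c: s6→s1)
  step 7: s0  (read d: s1→s0)
  step 8: s6  (read c: s0→s6)

After reading 8 characters, N is in state s6.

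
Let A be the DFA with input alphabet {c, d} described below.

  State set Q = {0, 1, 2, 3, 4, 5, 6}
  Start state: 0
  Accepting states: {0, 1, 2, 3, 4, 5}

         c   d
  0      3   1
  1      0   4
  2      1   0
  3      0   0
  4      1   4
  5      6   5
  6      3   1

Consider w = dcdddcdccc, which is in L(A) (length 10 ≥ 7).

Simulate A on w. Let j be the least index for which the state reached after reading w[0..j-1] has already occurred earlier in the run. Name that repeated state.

0

State sequence: 0 -d-> 1 -c-> 0 -d-> 1 -d-> 4 -d-> 4 -c-> 1 -d-> 4 -c-> 1 -c-> 0 -c-> 3
First repeat at step 2: 0 was already visited.

The earliest repeat is at step j = 2: A is in 0, which it already visited at step i = 0.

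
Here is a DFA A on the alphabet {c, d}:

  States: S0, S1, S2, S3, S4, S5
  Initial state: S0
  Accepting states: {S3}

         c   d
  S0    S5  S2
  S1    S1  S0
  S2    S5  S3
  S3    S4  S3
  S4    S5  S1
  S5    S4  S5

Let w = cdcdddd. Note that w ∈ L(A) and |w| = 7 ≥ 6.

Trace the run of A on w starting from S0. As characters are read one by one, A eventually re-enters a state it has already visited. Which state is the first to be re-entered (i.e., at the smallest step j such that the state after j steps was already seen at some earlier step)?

S5

Run of A on w = c d c d d d d:
  step 0: S0  (start)
  step 1: S5  (read c: S0→S5)
  step 2: S5  (read d: S5→S5)   ← first repeat (S5 seen earlier)
  step 3: S4  (read c: S5→S4)
  step 4: S1  (read d: S4→S1)
  step 5: S0  (read d: S1→S0)
  step 6: S2  (read d: S0→S2)
  step 7: S3  (read d: S2→S3)

The earliest repeat is at step j = 2: A is in S5, which it already visited at step i = 1.
Pumping length from the standard proof: p = 6 (the number of states). The repeated state found above gives |xy| = j ≤ 6 and |y| = j − i ≥ 1.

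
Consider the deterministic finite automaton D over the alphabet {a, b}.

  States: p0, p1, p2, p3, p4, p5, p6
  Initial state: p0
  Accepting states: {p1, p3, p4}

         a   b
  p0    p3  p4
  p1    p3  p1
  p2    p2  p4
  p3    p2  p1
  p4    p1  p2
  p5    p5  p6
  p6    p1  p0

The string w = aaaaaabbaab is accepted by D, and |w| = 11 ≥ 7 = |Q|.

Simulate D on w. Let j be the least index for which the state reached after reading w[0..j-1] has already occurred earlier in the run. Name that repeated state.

Run of D on w = a a a a a a b b a a b:
  step 0: p0  (start)
  step 1: p3  (read a: p0→p3)
  step 2: p2  (read a: p3→p2)
  step 3: p2  (read a: p2→p2)   ← first repeat (p2 seen earlier)
  step 4: p2  (read a: p2→p2)
  step 5: p2  (read a: p2→p2)
  step 6: p2  (read a: p2→p2)
  step 7: p4  (read b: p2→p4)
  step 8: p2  (read b: p4→p2)
  step 9: p2  (read a: p2→p2)
  step 10: p2  (read a: p2→p2)
  step 11: p4  (read b: p2→p4)

The earliest repeat is at step j = 3: D is in p2, which it already visited at step i = 2.
With |Q| = 7, pigeonhole forces a state repeat no later than step 7; the substring read between the first and second visits to that state can be pumped.

p2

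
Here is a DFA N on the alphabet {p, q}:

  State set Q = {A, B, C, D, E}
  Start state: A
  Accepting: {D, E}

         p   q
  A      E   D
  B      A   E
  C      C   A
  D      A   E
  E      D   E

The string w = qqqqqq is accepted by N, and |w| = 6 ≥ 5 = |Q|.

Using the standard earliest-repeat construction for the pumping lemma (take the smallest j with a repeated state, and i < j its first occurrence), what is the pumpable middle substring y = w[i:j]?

q

State sequence: A -q-> D -q-> E -q-> E -q-> E -q-> E -q-> E
First repeat at step 3: E was already visited.

So i = 2, j = 3, giving x = w[0:2] = qq, y = w[2:3] = q, z = w[3:6] = qqq.
Check: |xy| = 3 ≤ 5 and |y| = 1 ≥ 1. Reading y takes N from E back to E, so every xyⁱz is accepted.
Pumping length from the standard proof: p = 5 (the number of states). The repeated state found above gives |xy| = j ≤ 5 and |y| = j − i ≥ 1.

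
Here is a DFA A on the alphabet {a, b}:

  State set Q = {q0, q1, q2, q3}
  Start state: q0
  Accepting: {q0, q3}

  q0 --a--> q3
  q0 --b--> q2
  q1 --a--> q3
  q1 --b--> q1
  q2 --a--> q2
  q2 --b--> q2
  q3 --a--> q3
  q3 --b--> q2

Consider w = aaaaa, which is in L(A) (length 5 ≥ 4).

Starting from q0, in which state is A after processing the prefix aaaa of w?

Run of A on the first 4 characters of w = a a a a:
  step 0: q0  (start)
  step 1: q3  (read a: q0→q3)
  step 2: q3  (read a: q3→q3)
  step 3: q3  (read a: q3→q3)
  step 4: q3  (read a: q3→q3)

After reading 4 characters, A is in state q3.

q3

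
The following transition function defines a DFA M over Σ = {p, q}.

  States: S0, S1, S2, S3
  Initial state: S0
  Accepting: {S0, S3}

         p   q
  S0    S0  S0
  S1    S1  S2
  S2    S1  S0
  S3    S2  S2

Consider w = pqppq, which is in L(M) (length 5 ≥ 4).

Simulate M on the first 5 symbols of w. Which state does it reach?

Run of M on the first 5 characters of w = p q p p q:
  step 0: S0  (start)
  step 1: S0  (read p: S0→S0)
  step 2: S0  (read q: S0→S0)
  step 3: S0  (read p: S0→S0)
  step 4: S0  (read p: S0→S0)
  step 5: S0  (read q: S0→S0)

After reading 5 characters, M is in state S0.

S0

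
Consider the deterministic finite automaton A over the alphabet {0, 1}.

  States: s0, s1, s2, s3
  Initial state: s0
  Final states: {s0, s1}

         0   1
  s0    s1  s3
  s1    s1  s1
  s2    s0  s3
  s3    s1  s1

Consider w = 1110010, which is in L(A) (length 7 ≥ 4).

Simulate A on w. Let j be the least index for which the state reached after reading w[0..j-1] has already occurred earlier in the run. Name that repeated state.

Run of A on w = 1 1 1 0 0 1 0:
  step 0: s0  (start)
  step 1: s3  (read 1: s0→s3)
  step 2: s1  (read 1: s3→s1)
  step 3: s1  (read 1: s1→s1)   ← first repeat (s1 seen earlier)
  step 4: s1  (read 0: s1→s1)
  step 5: s1  (read 0: s1→s1)
  step 6: s1  (read 1: s1→s1)
  step 7: s1  (read 0: s1→s1)

The earliest repeat is at step j = 3: A is in s1, which it already visited at step i = 2.

s1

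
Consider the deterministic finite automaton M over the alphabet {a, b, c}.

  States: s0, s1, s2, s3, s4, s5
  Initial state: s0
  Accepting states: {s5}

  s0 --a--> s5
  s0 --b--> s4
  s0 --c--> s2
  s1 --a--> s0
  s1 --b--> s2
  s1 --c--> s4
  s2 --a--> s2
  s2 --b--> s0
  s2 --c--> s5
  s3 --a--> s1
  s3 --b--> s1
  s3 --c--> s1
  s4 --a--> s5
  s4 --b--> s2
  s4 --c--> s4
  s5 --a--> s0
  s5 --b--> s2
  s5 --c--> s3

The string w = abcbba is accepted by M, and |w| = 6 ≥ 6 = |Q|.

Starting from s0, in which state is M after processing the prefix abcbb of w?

s0

State sequence: s0 -a-> s5 -b-> s2 -c-> s5 -b-> s2 -b-> s0

After reading 5 characters, M is in state s0.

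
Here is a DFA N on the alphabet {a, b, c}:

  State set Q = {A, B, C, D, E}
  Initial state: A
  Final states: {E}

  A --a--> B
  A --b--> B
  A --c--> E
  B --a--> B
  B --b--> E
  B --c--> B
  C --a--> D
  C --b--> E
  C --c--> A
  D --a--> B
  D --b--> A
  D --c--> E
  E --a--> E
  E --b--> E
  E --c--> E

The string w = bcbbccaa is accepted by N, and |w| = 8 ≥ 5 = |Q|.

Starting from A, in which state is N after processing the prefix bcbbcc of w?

State sequence: A -b-> B -c-> B -b-> E -b-> E -c-> E -c-> E

After reading 6 characters, N is in state E.
(This kind of state-tracing is the core of the pumping-lemma construction: with 5 states, pigeonhole forces a repeat within the first 5 steps.)

E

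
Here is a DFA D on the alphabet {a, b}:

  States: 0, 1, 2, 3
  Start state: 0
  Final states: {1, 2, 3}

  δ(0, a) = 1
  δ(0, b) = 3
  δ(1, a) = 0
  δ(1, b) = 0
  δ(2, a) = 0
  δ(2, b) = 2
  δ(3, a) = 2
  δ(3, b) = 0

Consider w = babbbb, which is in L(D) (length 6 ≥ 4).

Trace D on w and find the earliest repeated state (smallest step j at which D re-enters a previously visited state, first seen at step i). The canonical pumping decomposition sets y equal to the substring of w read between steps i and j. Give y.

b

State sequence: 0 -b-> 3 -a-> 2 -b-> 2 -b-> 2 -b-> 2 -b-> 2
First repeat at step 3: 2 was already visited.

So i = 2, j = 3, giving x = w[0:2] = ba, y = w[2:3] = b, z = w[3:6] = bbb.
Check: |xy| = 3 ≤ 4 and |y| = 1 ≥ 1. Reading y takes D from 2 back to 2, so every xyⁱz is accepted.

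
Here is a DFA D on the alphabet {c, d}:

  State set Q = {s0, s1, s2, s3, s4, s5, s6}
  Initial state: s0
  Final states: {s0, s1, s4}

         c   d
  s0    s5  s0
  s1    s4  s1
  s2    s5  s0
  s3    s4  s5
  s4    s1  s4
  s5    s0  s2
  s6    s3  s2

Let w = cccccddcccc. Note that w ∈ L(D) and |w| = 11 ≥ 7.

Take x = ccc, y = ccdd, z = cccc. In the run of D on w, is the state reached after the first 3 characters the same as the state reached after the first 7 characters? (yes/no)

Run of D on the first 7 characters of w = c c c c c d d:
  step 0: s0  (start)
  step 1: s5  (read c: s0→s5)
  step 2: s0  (read c: s5→s0)
  step 3: s5  (read c: s0→s5)
  step 4: s0  (read c: s5→s0)
  step 5: s5  (read c: s0→s5)
  step 6: s2  (read d: s5→s2)
  step 7: s0  (read d: s2→s0)

After x (step 3): s5. After xy (step 7): s0.
They differ (s5 ≠ s0), so y is not a cycle from the state after x; this split is not the one the pumping-lemma construction produces, and pumping y need not keep the string in L(D).

no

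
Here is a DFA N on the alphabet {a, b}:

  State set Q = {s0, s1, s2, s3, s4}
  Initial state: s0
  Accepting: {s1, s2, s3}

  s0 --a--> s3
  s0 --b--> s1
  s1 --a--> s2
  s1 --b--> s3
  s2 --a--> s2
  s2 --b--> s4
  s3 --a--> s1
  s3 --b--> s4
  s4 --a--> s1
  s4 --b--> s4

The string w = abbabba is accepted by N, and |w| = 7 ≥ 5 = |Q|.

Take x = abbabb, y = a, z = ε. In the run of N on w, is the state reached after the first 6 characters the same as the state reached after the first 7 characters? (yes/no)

Run of N on the first 7 characters of w = a b b a b b a:
  step 0: s0  (start)
  step 1: s3  (read a: s0→s3)
  step 2: s4  (read b: s3→s4)
  step 3: s4  (read b: s4→s4)
  step 4: s1  (read a: s4→s1)
  step 5: s3  (read b: s1→s3)
  step 6: s4  (read b: s3→s4)
  step 7: s1  (read a: s4→s1)

After x (step 6): s4. After xy (step 7): s1.
They differ (s4 ≠ s1), so y is not a cycle from the state after x; this split is not the one the pumping-lemma construction produces, and pumping y need not keep the string in L(N).

no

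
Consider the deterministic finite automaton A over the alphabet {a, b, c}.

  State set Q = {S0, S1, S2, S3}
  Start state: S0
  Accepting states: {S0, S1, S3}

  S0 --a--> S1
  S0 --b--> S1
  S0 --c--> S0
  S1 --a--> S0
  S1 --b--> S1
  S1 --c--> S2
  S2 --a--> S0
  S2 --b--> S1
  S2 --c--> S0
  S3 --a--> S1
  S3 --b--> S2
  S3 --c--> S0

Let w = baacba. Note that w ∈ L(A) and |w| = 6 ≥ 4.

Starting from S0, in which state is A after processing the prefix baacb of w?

Run of A on the first 5 characters of w = b a a c b:
  step 0: S0  (start)
  step 1: S1  (read b: S0→S1)
  step 2: S0  (read a: S1→S0)
  step 3: S1  (read a: S0→S1)
  step 4: S2  (read c: S1→S2)
  step 5: S1  (read b: S2→S1)

After reading 5 characters, A is in state S1.
(This kind of state-tracing is the core of the pumping-lemma construction: with 4 states, pigeonhole forces a repeat within the first 4 steps.)

S1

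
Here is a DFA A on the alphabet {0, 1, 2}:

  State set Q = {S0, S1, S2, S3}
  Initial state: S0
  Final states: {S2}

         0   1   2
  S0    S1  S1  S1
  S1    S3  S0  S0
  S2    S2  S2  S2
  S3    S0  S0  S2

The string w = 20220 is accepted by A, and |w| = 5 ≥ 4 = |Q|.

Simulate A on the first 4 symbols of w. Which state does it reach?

Run of A on the first 4 characters of w = 2 0 2 2:
  step 0: S0  (start)
  step 1: S1  (read 2: S0→S1)
  step 2: S3  (read 0: S1→S3)
  step 3: S2  (read 2: S3→S2)
  step 4: S2  (read 2: S2→S2)

After reading 4 characters, A is in state S2.

S2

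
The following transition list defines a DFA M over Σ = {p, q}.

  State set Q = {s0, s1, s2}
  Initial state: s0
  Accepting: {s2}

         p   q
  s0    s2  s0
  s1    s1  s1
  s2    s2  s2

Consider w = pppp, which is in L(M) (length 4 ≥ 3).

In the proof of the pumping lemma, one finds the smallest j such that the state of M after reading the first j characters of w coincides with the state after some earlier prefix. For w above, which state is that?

s2

State sequence: s0 -p-> s2 -p-> s2 -p-> s2 -p-> s2
First repeat at step 2: s2 was already visited.

The earliest repeat is at step j = 2: M is in s2, which it already visited at step i = 1.
With |Q| = 3, pigeonhole forces a state repeat no later than step 3; the substring read between the first and second visits to that state can be pumped.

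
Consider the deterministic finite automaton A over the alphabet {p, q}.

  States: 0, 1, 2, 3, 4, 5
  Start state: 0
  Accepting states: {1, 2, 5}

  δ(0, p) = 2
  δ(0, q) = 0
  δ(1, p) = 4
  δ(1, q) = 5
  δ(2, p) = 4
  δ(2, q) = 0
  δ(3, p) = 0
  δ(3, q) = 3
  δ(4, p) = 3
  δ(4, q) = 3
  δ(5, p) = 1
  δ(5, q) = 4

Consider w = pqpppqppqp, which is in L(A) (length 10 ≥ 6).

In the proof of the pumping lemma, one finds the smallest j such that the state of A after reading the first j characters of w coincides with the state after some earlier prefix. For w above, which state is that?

0

State sequence: 0 -p-> 2 -q-> 0 -p-> 2 -p-> 4 -p-> 3 -q-> 3 -p-> 0 -p-> 2 -q-> 0 -p-> 2
First repeat at step 2: 0 was already visited.

The earliest repeat is at step j = 2: A is in 0, which it already visited at step i = 0.
With |Q| = 6, pigeonhole forces a state repeat no later than step 6; the substring read between the first and second visits to that state can be pumped.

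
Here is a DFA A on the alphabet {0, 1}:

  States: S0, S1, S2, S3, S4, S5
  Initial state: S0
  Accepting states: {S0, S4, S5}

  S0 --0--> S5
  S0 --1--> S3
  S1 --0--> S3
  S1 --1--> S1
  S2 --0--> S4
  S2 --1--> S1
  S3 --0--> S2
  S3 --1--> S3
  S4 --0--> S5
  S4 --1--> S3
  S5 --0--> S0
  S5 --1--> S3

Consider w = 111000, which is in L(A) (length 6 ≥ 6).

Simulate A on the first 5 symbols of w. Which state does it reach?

S4

Run of A on the first 5 characters of w = 1 1 1 0 0:
  step 0: S0  (start)
  step 1: S3  (read 1: S0→S3)
  step 2: S3  (read 1: S3→S3)
  step 3: S3  (read 1: S3→S3)
  step 4: S2  (read 0: S3→S2)
  step 5: S4  (read 0: S2→S4)

After reading 5 characters, A is in state S4.
(This kind of state-tracing is the core of the pumping-lemma construction: with 6 states, pigeonhole forces a repeat within the first 6 steps.)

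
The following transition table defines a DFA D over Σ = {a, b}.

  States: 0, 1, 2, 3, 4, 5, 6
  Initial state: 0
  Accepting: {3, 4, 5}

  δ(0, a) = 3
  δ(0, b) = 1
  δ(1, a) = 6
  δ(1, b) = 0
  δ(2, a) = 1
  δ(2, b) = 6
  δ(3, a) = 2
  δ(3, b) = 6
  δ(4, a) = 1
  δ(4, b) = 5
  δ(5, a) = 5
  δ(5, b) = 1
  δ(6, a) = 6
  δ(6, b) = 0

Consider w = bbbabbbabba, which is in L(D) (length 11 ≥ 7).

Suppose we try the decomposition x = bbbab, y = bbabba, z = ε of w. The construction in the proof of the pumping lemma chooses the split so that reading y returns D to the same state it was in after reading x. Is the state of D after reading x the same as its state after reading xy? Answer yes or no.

no

State sequence: 0 -b-> 1 -b-> 0 -b-> 1 -a-> 6 -b-> 0 -b-> 1 -b-> 0 -a-> 3 -b-> 6 -b-> 0 -a-> 3

After x (step 5): 0. After xy (step 11): 3.
They differ (0 ≠ 3), so y is not a cycle from the state after x; this split is not the one the pumping-lemma construction produces, and pumping y need not keep the string in L(D).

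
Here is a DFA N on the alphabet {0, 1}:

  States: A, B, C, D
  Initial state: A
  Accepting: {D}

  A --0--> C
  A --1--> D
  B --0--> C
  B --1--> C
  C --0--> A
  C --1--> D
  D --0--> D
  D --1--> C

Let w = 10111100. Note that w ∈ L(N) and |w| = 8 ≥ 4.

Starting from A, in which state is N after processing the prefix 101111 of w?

D

State sequence: A -1-> D -0-> D -1-> C -1-> D -1-> C -1-> D

After reading 6 characters, N is in state D.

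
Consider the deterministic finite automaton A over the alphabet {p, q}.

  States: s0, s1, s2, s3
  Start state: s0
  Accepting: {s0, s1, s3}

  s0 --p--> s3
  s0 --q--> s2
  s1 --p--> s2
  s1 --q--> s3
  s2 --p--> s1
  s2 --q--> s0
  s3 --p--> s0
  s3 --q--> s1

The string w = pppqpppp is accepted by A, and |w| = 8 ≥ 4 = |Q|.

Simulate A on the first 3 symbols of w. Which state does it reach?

s3

Run of A on the first 3 characters of w = p p p:
  step 0: s0  (start)
  step 1: s3  (read p: s0→s3)
  step 2: s0  (read p: s3→s0)
  step 3: s3  (read p: s0→s3)

After reading 3 characters, A is in state s3.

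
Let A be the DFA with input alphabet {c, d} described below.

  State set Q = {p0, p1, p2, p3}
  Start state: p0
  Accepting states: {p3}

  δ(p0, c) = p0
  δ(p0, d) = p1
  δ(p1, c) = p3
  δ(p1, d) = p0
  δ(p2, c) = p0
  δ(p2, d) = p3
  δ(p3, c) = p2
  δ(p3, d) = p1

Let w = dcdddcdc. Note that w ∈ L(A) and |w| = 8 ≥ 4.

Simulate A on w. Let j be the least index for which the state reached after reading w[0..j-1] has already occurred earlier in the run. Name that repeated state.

p1

State sequence: p0 -d-> p1 -c-> p3 -d-> p1 -d-> p0 -d-> p1 -c-> p3 -d-> p1 -c-> p3
First repeat at step 3: p1 was already visited.

The earliest repeat is at step j = 3: A is in p1, which it already visited at step i = 1.
With |Q| = 4, pigeonhole forces a state repeat no later than step 4; the substring read between the first and second visits to that state can be pumped.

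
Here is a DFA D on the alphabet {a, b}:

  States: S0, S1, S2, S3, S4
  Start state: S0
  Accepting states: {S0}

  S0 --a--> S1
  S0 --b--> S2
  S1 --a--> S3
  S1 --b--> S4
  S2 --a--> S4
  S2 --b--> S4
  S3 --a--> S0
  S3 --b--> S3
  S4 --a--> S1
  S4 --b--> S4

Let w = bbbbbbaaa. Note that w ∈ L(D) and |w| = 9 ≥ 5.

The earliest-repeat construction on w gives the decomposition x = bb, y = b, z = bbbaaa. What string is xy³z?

xy^3z = bb·b·b·b·bbbaaa = bbbbbbbbaaa.
Reading y = b takes D from S4 back to S4, so after x·y·y·y the machine is still in S4, and z then leads to the accepting state S0. Hence bbbbbbbbaaa ∈ L(D).

bbbbbbbbaaa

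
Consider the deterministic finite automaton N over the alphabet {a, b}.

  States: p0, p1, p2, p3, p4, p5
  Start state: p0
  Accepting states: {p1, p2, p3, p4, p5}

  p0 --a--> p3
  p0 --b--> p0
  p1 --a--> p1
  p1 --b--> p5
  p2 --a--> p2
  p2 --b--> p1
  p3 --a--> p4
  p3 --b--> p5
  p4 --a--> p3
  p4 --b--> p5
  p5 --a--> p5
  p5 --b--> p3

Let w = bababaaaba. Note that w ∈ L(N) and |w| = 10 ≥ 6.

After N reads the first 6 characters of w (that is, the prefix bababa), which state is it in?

p4

Run of N on the first 6 characters of w = b a b a b a:
  step 0: p0  (start)
  step 1: p0  (read b: p0→p0)
  step 2: p3  (read a: p0→p3)
  step 3: p5  (read b: p3→p5)
  step 4: p5  (read a: p5→p5)
  step 5: p3  (read b: p5→p3)
  step 6: p4  (read a: p3→p4)

After reading 6 characters, N is in state p4.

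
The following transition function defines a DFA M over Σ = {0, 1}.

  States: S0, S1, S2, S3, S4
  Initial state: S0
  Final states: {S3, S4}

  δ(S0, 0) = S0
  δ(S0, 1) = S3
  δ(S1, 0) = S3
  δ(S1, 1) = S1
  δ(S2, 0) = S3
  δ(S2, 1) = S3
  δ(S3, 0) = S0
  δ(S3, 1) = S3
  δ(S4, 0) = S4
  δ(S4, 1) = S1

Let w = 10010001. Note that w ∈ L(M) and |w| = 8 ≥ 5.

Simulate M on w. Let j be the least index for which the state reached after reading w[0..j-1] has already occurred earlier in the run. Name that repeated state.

State sequence: S0 -1-> S3 -0-> S0 -0-> S0 -1-> S3 -0-> S0 -0-> S0 -0-> S0 -1-> S3
First repeat at step 2: S0 was already visited.

The earliest repeat is at step j = 2: M is in S0, which it already visited at step i = 0.
Since M has 5 states, any run of length ≥ 5 visits 5+1 states, so by pigeonhole some state repeats within the first 5 steps — that repeat gives the pumpable loop.

S0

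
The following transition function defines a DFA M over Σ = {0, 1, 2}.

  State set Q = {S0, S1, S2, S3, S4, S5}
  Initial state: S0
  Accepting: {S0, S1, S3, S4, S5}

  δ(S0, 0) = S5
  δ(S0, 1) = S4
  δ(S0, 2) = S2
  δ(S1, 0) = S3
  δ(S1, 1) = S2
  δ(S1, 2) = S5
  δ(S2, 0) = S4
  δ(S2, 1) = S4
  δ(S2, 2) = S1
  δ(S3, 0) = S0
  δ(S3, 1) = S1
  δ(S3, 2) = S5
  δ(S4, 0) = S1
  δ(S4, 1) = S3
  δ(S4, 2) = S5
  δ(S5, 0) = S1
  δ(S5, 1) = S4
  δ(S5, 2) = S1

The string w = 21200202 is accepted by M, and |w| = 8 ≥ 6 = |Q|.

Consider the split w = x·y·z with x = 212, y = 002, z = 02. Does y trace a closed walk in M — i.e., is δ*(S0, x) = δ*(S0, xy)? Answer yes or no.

Run of M on the first 6 characters of w = 2 1 2 0 0 2:
  step 0: S0  (start)
  step 1: S2  (read 2: S0→S2)
  step 2: S4  (read 1: S2→S4)
  step 3: S5  (read 2: S4→S5)
  step 4: S1  (read 0: S5→S1)
  step 5: S3  (read 0: S1→S3)
  step 6: S5  (read 2: S3→S5)

After x (step 3): S5. After xy (step 6): S5.
They match, so y = 002 drives M around a cycle from S5 back to itself; pumping y any number of times keeps M in S5 before reading z, and xyⁱz ∈ L(M) for every i ≥ 0.

yes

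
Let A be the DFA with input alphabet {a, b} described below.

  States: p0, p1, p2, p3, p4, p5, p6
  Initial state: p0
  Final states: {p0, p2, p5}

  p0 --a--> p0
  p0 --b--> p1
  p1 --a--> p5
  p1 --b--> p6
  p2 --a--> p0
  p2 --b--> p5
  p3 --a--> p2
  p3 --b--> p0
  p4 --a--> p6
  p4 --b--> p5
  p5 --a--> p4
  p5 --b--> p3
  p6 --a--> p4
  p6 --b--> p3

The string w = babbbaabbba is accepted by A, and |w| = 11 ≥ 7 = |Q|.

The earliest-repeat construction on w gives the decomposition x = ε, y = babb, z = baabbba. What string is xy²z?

xy^2z = ε·babb·babb·baabbba = babbbabbbaabbba.
Reading y = babb takes A from p0 back to p0, so after x·y·y the machine is still in p0, and z then leads to the accepting state p0. Hence babbbabbbaabbba ∈ L(A).

babbbabbbaabbba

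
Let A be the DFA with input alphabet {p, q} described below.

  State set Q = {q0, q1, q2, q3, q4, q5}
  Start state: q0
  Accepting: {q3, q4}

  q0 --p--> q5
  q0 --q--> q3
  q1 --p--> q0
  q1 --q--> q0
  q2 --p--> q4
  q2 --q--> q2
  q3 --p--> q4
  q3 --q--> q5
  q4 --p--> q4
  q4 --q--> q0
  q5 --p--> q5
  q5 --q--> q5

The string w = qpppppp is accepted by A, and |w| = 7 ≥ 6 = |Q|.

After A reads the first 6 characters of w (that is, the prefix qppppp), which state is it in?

q4

State sequence: q0 -q-> q3 -p-> q4 -p-> q4 -p-> q4 -p-> q4 -p-> q4

After reading 6 characters, A is in state q4.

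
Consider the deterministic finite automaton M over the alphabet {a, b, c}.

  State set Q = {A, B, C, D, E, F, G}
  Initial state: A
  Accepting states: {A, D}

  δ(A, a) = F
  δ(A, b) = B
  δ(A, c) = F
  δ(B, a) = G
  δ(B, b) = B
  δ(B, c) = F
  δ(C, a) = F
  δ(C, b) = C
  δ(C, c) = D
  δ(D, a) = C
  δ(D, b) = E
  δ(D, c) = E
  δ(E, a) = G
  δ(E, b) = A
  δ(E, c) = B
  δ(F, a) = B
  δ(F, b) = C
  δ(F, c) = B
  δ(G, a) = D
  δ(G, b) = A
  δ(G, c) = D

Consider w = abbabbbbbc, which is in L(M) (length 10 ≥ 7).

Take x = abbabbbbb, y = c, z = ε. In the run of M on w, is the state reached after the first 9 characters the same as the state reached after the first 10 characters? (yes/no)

no

State sequence: A -a-> F -b-> C -b-> C -a-> F -b-> C -b-> C -b-> C -b-> C -b-> C -c-> D

After x (step 9): C. After xy (step 10): D.
They differ (C ≠ D), so y is not a cycle from the state after x; this split is not the one the pumping-lemma construction produces, and pumping y need not keep the string in L(M).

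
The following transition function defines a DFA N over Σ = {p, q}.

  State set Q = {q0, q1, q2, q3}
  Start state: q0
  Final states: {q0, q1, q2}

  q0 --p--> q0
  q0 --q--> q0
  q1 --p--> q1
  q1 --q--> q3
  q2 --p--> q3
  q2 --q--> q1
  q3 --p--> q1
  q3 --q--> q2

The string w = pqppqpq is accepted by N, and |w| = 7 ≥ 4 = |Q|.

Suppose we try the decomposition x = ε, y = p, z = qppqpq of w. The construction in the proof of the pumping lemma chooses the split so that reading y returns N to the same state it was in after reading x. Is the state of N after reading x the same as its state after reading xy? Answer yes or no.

yes

Run of N on the first 1 characters of w = p:
  step 0: q0  (start)
  step 1: q0  (read p: q0→q0)

After x (step 0): q0. After xy (step 1): q0.
They match, so y = p drives N around a cycle from q0 back to itself; pumping y any number of times keeps N in q0 before reading z, and xyⁱz ∈ L(N) for every i ≥ 0.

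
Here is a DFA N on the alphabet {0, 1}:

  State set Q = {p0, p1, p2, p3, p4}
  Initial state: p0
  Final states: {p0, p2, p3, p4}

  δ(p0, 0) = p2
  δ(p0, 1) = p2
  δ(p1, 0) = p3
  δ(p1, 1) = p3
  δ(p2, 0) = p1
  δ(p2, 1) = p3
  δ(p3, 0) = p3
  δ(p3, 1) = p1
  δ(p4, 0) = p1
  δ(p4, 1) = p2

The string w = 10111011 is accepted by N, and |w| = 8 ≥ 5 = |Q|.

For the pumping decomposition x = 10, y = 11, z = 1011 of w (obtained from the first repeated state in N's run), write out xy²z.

xy^2z = 10·11·11·1011 = 1011111011.
Reading y = 11 takes N from p1 back to p1, so after x·y·y the machine is still in p1, and z then leads to the accepting state p3. Hence 1011111011 ∈ L(N).

1011111011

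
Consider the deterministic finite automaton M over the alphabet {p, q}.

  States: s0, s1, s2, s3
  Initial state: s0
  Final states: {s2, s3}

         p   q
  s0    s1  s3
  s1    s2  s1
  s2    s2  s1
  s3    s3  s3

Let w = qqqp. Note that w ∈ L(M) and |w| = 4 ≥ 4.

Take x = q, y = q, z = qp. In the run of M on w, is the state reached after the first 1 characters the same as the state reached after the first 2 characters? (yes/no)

yes

Run of M on the first 2 characters of w = q q:
  step 0: s0  (start)
  step 1: s3  (read q: s0→s3)
  step 2: s3  (read q: s3→s3)

After x (step 1): s3. After xy (step 2): s3.
They match, so y = q drives M around a cycle from s3 back to itself; pumping y any number of times keeps M in s3 before reading z, and xyⁱz ∈ L(M) for every i ≥ 0.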